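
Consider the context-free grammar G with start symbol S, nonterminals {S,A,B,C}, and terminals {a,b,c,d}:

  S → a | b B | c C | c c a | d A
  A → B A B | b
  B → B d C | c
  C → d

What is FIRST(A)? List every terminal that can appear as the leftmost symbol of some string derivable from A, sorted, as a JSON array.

FIRST sets, iterate to fixpoint:
pass 1:
  A via A→b: +{b}
  B via B→c: +{c}
  C via C→d: +{d}
  S via S→a: +{a}
  S via S→b B: +{b}
  S via S→c C: +{c}
  S via S→d A: +{d}
  FIRST[S]={a,b,c,d}  FIRST[A]={b}  FIRST[B]={c}  FIRST[C]={d}
pass 2:
  A via A→B A B: +{c}
  FIRST[S]={a,b,c,d}  FIRST[A]={b,c}  FIRST[B]={c}  FIRST[C]={d}
pass 3: done
  FIRST[S]={a,b,c,d}  FIRST[A]={b,c}  FIRST[B]={c}  FIRST[C]={d}

FIRST(A) = ["b", "c"]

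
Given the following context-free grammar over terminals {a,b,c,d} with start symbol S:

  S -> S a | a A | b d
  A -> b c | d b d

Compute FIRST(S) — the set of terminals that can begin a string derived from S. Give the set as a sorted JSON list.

FIRST iteration:
round 1:
  A via A→b c: +{b}
  A via A→d b d: +{d}
  S via S→a A: +{a}
  S via S→b d: +{b}
  S: {a,b}  A: {b,d}
round 2: (stable)
  S: {a,b}  A: {b,d}

FIRST(S) = ["a", "b"]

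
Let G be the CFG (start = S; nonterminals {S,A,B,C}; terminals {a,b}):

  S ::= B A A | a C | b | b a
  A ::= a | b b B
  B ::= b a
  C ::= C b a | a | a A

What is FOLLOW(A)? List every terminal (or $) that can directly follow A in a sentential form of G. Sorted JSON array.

Compute FIRST by fixpoint:
[1]
  A via A→a: +{a}
  A via A→b b B: +{b}
  B via B→b a: +{b}
  C via C→a: +{a}
  S via S→B A A: +{b}
  S via S→a C: +{a}
  FIRST(S)={a,b}  FIRST(A)={a,b}  FIRST(B)={b}  FIRST(C)={a}
[2] — fixpoint
  FIRST(S)={a,b}  FIRST(A)={a,b}  FIRST(B)={b}  FIRST(C)={a}

FOLLOW sets:
seed FOLLOW(S) with $
round 1:
  C→C b a: FOLLOW(C) ⊇ FIRST(b) = {b}; new: +{b}
  C→a A: FOLLOW(A) ⊇ FOLLOW(C) ⊇ {b}; new: +{b}
  S→B A A: FOLLOW(B) ⊇ FIRST(A) = {a,b}; new: +{a,b}
  S→B A A: FOLLOW(A) ⊇ FIRST(A) = {a,b}; new: +{a}
  S→B A A: FOLLOW(A) ⊇ FOLLOW(S) ⊇ {$}; new: +{$}
  S→a C: FOLLOW(C) ⊇ FOLLOW(S) ⊇ {$}; new: +{$}
  FOLLOW[S]={$}  FOLLOW[A]={$,a,b}  FOLLOW[B]={a,b}  FOLLOW[C]={$,b}
round 2:
  A→b b B: FOLLOW(B) ⊇ FOLLOW(A) ⊇ {$,a,b}; new: +{$}
  FOLLOW[S]={$}  FOLLOW[A]={$,a,b}  FOLLOW[B]={$,a,b}  FOLLOW[C]={$,b}
round 3: done
  FOLLOW[S]={$}  FOLLOW[A]={$,a,b}  FOLLOW[B]={$,a,b}  FOLLOW[C]={$,b}

FOLLOW(A) = ["$", "a", "b"]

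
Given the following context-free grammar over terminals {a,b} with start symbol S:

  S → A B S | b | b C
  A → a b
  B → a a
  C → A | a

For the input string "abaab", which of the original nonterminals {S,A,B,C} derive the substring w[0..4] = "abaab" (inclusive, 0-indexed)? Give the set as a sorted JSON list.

Convert to CNF:
  S -> A X2 | T1 C | b
  A -> T0 T1
  B -> T0 T0
  C -> T0 T1 | a
  T0 -> a
  T1 -> b
  X2 -> B S

CYK fill (cells [i..j] with 0 ≤ i ≤ j ≤ 4 only):
  cell(0,0) a: {C,T0}  orig:{C}
  cell(1,1) b: {S,T1}  orig:{S}
  cell(2,2) a: {C,T0}  orig:{C}
  cell(3,3) a: {C,T0}  orig:{C}
  cell(4,4) b: {S,T1}  orig:{S}
  cell(0,1) ab: {A,C}
  cell(1,2) ba: {S}
  cell(2,3) aa: {B}
  cell(3,4) ab: {A,C}
  cell(0,2) aba: ∅
  cell(1,3) baa: ∅
  cell(2,4) aab: {X2}  orig:{}
  cell(0,3) abaa: ∅
  cell(1,4) baab: ∅
  cell(0,4) abaab: {S}

Original NTs in T[0,4] deriving "abaab": ["S"]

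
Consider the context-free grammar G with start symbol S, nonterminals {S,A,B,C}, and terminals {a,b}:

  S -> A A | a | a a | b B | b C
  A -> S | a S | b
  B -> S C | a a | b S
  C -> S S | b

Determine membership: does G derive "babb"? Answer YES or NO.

CNF form of G:
  S -> A A | T0 T0 | T1 B | T1 C | a
  A -> A A | T0 S | T0 T0 | T1 B | T1 C | a | b
  B -> S C | T0 T0 | T1 S
  C -> S S | b
  T0 -> a
  T1 -> b

Fill CYK table bottom-up:
  [0..0]={A,C,T1}  "b"  orig:{A,C}
  [1..1]={A,S,T0}  "a"  orig:{A,S}
  [2..2]={A,C,T1}  "b"  orig:{A,C}
  [3..3]={A,C,T1}  "b"  orig:{A,C}
  [0..1]={A,B,S}  "ba"
  [1..2]={A,B,S}  "ab"
  [2..3]={A,S}  "bb"
  [0..2]={A,B,S}  "bab"
  [1..3]={A,B,C,S}  "abb"
  [0..3]={A,B,C,S}  "babb"

S ∈ T[0,3] ⇒ YES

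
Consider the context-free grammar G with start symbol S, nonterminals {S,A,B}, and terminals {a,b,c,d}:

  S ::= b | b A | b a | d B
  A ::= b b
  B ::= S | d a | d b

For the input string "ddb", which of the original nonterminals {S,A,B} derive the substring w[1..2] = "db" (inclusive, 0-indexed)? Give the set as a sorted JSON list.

Convert to CNF:
  S -> T0 A | T0 T1 | T2 B | b
  A -> T0 T0
  B -> T0 A | T0 T1 | T2 B | T2 T0 | T2 T1 | b
  T0 -> b
  T1 -> a
  T2 -> d

CYK table (by increasing span) (cells [i..j] with 1 ≤ i ≤ j ≤ 2 only):
  T[1,1] 'd' = {T2}  orig:{}
  T[2,2] 'b' = {B,S,T0}  orig:{B,S}
  T[1,2] 'db' = {B,S}

Original NTs in T[1,2] deriving "db": ["B", "S"]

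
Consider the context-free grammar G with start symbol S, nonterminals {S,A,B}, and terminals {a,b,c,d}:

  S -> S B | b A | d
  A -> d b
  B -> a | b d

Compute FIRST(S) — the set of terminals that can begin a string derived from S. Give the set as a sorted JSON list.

FIRST sets, iterate to fixpoint:
iter 1:
  A via A→d b: +{d}
  B via B→a: +{a}
  B via B→b d: +{b}
  S via S→b A: +{b}
  S via S→d: +{d}
  S: {b,d}  A: {d}  B: {a,b}
iter 2: (no change)
  S: {b,d}  A: {d}  B: {a,b}

FIRST(S) = ["b", "d"]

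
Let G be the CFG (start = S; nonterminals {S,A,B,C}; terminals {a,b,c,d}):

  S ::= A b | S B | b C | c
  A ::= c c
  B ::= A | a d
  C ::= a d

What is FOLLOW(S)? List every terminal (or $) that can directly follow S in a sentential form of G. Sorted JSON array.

Compute FIRST by fixpoint:
round 1:
  A via A→c c: +{c}
  B via B→A: +{c}
  B via B→a d: +{a}
  C via C→a d: +{a}
  S via S→A b: +{c}
  S via S→b C: +{b}
  FIRST[S]={b,c}  FIRST[A]={c}  FIRST[B]={a,c}  FIRST[C]={a}
round 2: (stable)
  FIRST[S]={b,c}  FIRST[A]={c}  FIRST[B]={a,c}  FIRST[C]={a}

Compute FOLLOW by fixpoint:
seed FOLLOW(S) with $
iter 1:
  S→A b: FOLLOW(A) ⊇ FIRST(b) = {b}; new: +{b}
  S→S B: FOLLOW(S) ⊇ FIRST(B) = {a,c}; new: +{a,c}
  S→S B: FOLLOW(B) ⊇ FOLLOW(S) ⊇ {$,a,c}; new: +{$,a,c}
  S→b C: FOLLOW(C) ⊇ FOLLOW(S) ⊇ {$,a,c}; new: +{$,a,c}
  S: {$,a,c}  A: {b}  B: {$,a,c}  C: {$,a,c}
iter 2:
  B→A: FOLLOW(A) ⊇ FOLLOW(B) ⊇ {$,a,c}; new: +{$,a,c}
  S: {$,a,c}  A: {$,a,b,c}  B: {$,a,c}  C: {$,a,c}
iter 3: (stable)
  S: {$,a,c}  A: {$,a,b,c}  B: {$,a,c}  C: {$,a,c}

FOLLOW(S) = ["$", "a", "c"]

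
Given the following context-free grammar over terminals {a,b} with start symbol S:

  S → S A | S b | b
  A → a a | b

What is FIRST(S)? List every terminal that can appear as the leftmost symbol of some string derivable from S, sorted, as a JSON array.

Compute FIRST by fixpoint:
round 1:
  A via A→a a: +{a}
  A via A→b: +{b}
  S via S→b: +{b}
  S: {b}  A: {a,b}
round 2: done
  S: {b}  A: {a,b}

FIRST(S) = ["b"]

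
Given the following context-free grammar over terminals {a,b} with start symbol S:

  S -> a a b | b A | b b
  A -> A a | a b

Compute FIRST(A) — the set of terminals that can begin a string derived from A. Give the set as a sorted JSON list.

Compute FIRST by fixpoint:
pass 1:
  A via A→a b: +{a}
  S via S→a a b: +{a}
  S via S→b A: +{b}
  FIRST(S)={a,b}  FIRST(A)={a}
pass 2: (stable)
  FIRST(S)={a,b}  FIRST(A)={a}

FIRST(A) = ["a"]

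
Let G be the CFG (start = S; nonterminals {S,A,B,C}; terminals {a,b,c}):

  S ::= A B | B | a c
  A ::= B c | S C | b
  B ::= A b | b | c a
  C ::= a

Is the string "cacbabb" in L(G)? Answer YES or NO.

Convert to CNF:
  S -> A B | A T1 | T0 T2 | T2 T0 | b
  A -> B T0 | S C | b
  B -> A T1 | T0 T2 | b
  C -> a
  T0 -> c
  T1 -> b
  T2 -> a

Fill CYK table bottom-up:
  cell(0,0) c: {T0}  orig:{}
  cell(1,1) a: {C,T2}  orig:{C}
  cell(2,2) c: {T0}  orig:{}
  cell(3,3) b: {A,B,S,T1}  orig:{A,B,S}
  cell(4,4) a: {C,T2}  orig:{C}
  cell(5,5) b: {A,B,S,T1}  orig:{A,B,S}
  cell(6,6) b: {A,B,S,T1}  orig:{A,B,S}
  cell(0,1) ca: {B,S}
  cell(1,2) ac: {S}
  cell(2,3) cb: ∅
  cell(3,4) ba: {A}
  cell(4,5) ab: ∅
  cell(5,6) bb: {B,S}
  cell(0,2) cac: {A}
  cell(1,3) acb: ∅
  cell(2,4) cba: ∅
  cell(3,5) bab: {B,S}
  cell(4,6) abb: ∅
  cell(0,3) cacb: {B,S}
  cell(1,4) acba: ∅
  cell(2,5) cbab: ∅
  cell(3,6) babb: {S}
  cell(0,4) cacba: {A}
  cell(1,5) acbab: ∅
  cell(2,6) cbabb: ∅
  cell(0,5) cacbab: {B,S}
  cell(1,6) acbabb: ∅
  cell(0,6) cacbabb: {S}

S ∈ T[0,6] ⇒ YES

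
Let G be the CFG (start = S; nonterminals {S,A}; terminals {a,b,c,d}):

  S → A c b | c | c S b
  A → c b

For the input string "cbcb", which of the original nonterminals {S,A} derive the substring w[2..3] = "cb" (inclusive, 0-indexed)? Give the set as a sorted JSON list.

CNF form of G:
  S -> A X2 | T0 X3 | c
  A -> T0 T1
  T0 -> c
  T1 -> b
  X2 -> T0 T1
  X3 -> S T1

Fill CYK table bottom-up — only the sub-triangle for w[2..3]:
  [2..2]={S,T0}  "c"  orig:{S}
  [3..3]={T1}  "b"  orig:{}
  [2..3]={A,X2,X3}  "cb"  orig:{A}

Original NTs in T[2,3] deriving "cb": ["A"]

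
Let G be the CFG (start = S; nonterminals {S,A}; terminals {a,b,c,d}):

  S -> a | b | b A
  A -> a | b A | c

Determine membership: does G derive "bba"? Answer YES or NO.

Convert to CNF:
  S -> T0 A | a | b
  A -> T0 A | a | c
  T0 -> b

Fill CYK table bottom-up:
  [0..0]={S,T0}  "b"  orig:{S}
  [1..1]={S,T0}  "b"  orig:{S}
  [2..2]={A,S}  "a"
  [0..1]=∅  "bb"
  [1..2]={A,S}  "ba"
  [0..2]={A,S}  "bba"

S ∈ T[0,2] ⇒ YES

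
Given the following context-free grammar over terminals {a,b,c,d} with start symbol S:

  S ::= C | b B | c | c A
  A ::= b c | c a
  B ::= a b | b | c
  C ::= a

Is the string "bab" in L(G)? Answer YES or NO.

Convert to CNF:
  S -> T0 B | T1 A | a | c
  A -> T0 T1 | T1 T2
  B -> T2 T0 | b | c
  C -> a
  T0 -> b
  T1 -> c
  T2 -> a

Fill CYK table bottom-up:
  T[0,0] 'b' = {B,T0}  orig:{B}
  T[1,1] 'a' = {C,S,T2}  orig:{C,S}
  T[2,2] 'b' = {B,T0}  orig:{B}
  T[0,1] 'ba' = ∅
  T[1,2] 'ab' = {B}
  T[0,2] 'bab' = {S}

S ∈ T[0,2] ⇒ YES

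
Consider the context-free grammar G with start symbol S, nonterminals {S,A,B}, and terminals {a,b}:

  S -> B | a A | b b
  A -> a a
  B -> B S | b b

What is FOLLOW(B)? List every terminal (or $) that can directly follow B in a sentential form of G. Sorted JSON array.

FIRST iteration:
[1]
  A via A→a a: +{a}
  B via B→b b: +{b}
  S via S→B: +{b}
  S via S→a A: +{a}
  FIRST[S]={a,b}  FIRST[A]={a}  FIRST[B]={b}
[2] (no change)
  FIRST[S]={a,b}  FIRST[A]={a}  FIRST[B]={b}

FOLLOW iteration:
FOLLOW(S) := {$}
iter 1:
  B→B S: FOLLOW(B) ⊇ FIRST(S) = {a,b}; new: +{a,b}
  B→B S: FOLLOW(S) ⊇ FOLLOW(B) ⊇ {a,b}; new: +{a,b}
  S→B: FOLLOW(B) ⊇ FOLLOW(S) ⊇ {$,a,b}; new: +{$}
  S→a A: FOLLOW(A) ⊇ FOLLOW(S) ⊇ {$,a,b}; new: +{$,a,b}
  FOLLOW(S)={$,a,b}  FOLLOW(A)={$,a,b}  FOLLOW(B)={$,a,b}
iter 2: — fixpoint
  FOLLOW(S)={$,a,b}  FOLLOW(A)={$,a,b}  FOLLOW(B)={$,a,b}

FOLLOW(B) = ["$", "a", "b"]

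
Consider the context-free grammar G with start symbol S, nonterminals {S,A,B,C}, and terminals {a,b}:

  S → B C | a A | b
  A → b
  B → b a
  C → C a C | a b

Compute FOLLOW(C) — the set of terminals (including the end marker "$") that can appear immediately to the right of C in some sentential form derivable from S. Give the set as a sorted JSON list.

FIRST sets, iterate to fixpoint:
pass 1:
  A via A→b: +{b}
  B via B→b a: +{b}
  C via C→a b: +{a}
  S via S→B C: +{b}
  S via S→a A: +{a}
  S: {a,b}  A: {b}  B: {b}  C: {a}
pass 2: — fixpoint
  S: {a,b}  A: {b}  B: {b}  C: {a}

Compute FOLLOW by fixpoint:
seed FOLLOW(S) with $
[1]
  C→C a C: FOLLOW(C) ⊇ FIRST(a) = {a}; new: +{a}
  S→B C: FOLLOW(B) ⊇ FIRST(C) = {a}; new: +{a}
  S→B C: FOLLOW(C) ⊇ FOLLOW(S) ⊇ {$}; new: +{$}
  S→a A: FOLLOW(A) ⊇ FOLLOW(S) ⊇ {$}; new: +{$}
  S: {$}  A: {$}  B: {a}  C: {$,a}
[2] (stable)
  S: {$}  A: {$}  B: {a}  C: {$,a}

FOLLOW(C) = ["$", "a"]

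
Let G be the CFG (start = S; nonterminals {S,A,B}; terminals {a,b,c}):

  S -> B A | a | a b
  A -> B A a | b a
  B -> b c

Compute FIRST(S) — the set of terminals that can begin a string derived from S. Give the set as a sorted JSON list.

FIRST iteration:
pass 1:
  A via A→b a: +{b}
  B via B→b c: +{b}
  S via S→B A: +{b}
  S via S→a: +{a}
  FIRST(S)={a,b}  FIRST(A)={b}  FIRST(B)={b}
pass 2: (no change)
  FIRST(S)={a,b}  FIRST(A)={b}  FIRST(B)={b}

FIRST(S) = ["a", "b"]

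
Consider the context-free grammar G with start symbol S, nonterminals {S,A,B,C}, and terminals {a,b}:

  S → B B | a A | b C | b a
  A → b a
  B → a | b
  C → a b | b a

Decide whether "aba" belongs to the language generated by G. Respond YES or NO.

Convert to CNF:
  S -> B B | T0 C | T0 T1 | T1 A
  A -> T0 T1
  B -> a | b
  C -> T0 T1 | T1 T0
  T0 -> b
  T1 -> a

CYK fill:
  cell(0,0) a: {B,T1}  orig:{B}
  cell(1,1) b: {B,T0}  orig:{B}
  cell(2,2) a: {B,T1}  orig:{B}
  cell(0,1) ab: {C,S}
  cell(1,2) ba: {A,C,S}
  cell(0,2) aba: {S}

S ∈ T[0,2] ⇒ YES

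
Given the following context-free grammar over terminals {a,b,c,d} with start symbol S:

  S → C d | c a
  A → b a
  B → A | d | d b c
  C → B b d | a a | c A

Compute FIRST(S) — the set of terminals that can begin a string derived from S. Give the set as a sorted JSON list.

Compute FIRST by fixpoint:
iter 1:
  A via A→b a: +{b}
  B via B→A: +{b}
  B via B→d: +{d}
  C via C→B b d: +{b,d}
  C via C→a a: +{a}
  C via C→c A: +{c}
  S via S→C d: +{a,b,c,d}
  FIRST[S]={a,b,c,d}  FIRST[A]={b}  FIRST[B]={b,d}  FIRST[C]={a,b,c,d}
iter 2: (no change)
  FIRST[S]={a,b,c,d}  FIRST[A]={b}  FIRST[B]={b,d}  FIRST[C]={a,b,c,d}

FIRST(S) = ["a", "b", "c", "d"]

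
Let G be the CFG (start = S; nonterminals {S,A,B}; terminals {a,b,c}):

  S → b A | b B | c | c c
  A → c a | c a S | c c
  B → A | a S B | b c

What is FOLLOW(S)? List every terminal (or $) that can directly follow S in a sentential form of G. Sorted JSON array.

FIRST sets, iterate to fixpoint:
[1]
  A via A→c a: +{c}
  B via B→A: +{c}
  B via B→a S B: +{a}
  B via B→b c: +{b}
  S via S→b A: +{b}
  S via S→c: +{c}
  S: {b,c}  A: {c}  B: {a,b,c}
[2] — fixpoint
  S: {b,c}  A: {c}  B: {a,b,c}

Compute FOLLOW by fixpoint:
initialize: $ ∈ FOLLOW(S)
iter 1:
  B→a S B: FOLLOW(S) ⊇ FIRST(B) = {a,b,c}; new: +{a,b,c}
  S→b A: FOLLOW(A) ⊇ FOLLOW(S) ⊇ {$,a,b,c}; new: +{$,a,b,c}
  S→b B: FOLLOW(B) ⊇ FOLLOW(S) ⊇ {$,a,b,c}; new: +{$,a,b,c}
  FOLLOW[S]={$,a,b,c}  FOLLOW[A]={$,a,b,c}  FOLLOW[B]={$,a,b,c}
iter 2: (no change)
  FOLLOW[S]={$,a,b,c}  FOLLOW[A]={$,a,b,c}  FOLLOW[B]={$,a,b,c}

FOLLOW(S) = ["$", "a", "b", "c"]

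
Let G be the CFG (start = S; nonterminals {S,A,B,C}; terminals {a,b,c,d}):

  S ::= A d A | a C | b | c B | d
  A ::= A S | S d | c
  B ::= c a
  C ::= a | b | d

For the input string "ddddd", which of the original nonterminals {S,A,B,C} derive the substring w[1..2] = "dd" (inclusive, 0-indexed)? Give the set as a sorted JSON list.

CNF form of G:
  S -> A X3 | T1 B | T2 C | b | d
  A -> A S | S T0 | c
  B -> T1 T2
  C -> a | b | d
  T0 -> d
  T1 -> c
  T2 -> a
  X3 -> T0 A

Fill CYK table bottom-up — only the sub-triangle for w[1..2]:
  [1..1]={C,S,T0}  "d"  orig:{C,S}
  [2..2]={C,S,T0}  "d"  orig:{C,S}
  [1..2]={A}  "dd"

Original NTs in T[1,2] deriving "dd": ["A"]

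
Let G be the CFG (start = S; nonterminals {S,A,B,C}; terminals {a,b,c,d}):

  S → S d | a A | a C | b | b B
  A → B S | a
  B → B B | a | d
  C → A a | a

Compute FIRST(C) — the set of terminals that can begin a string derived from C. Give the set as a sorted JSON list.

FIRST iteration:
pass 1:
  A via A→a: +{a}
  B via B→a: +{a}
  B via B→d: +{d}
  C via C→A a: +{a}
  S via S→a A: +{a}
  S via S→b: +{b}
  FIRST(S)={a,b}  FIRST(A)={a}  FIRST(B)={a,d}  FIRST(C)={a}
pass 2:
  A via A→B S: +{d}
  C via C→A a: +{d}
  FIRST(S)={a,b}  FIRST(A)={a,d}  FIRST(B)={a,d}  FIRST(C)={a,d}
pass 3: (no change)
  FIRST(S)={a,b}  FIRST(A)={a,d}  FIRST(B)={a,d}  FIRST(C)={a,d}

FIRST(C) = ["a", "d"]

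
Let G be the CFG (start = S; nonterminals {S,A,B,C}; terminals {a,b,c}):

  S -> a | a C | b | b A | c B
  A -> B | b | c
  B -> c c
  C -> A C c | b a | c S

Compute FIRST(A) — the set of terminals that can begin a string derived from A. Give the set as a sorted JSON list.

FIRST iteration:
[1]
  A via A→b: +{b}
  A via A→c: +{c}
  B via B→c c: +{c}
  C via C→A C c: +{b,c}
  S via S→a: +{a}
  S via S→b: +{b}
  S via S→c B: +{c}
  FIRST[S]={a,b,c}  FIRST[A]={b,c}  FIRST[B]={c}  FIRST[C]={b,c}
[2] (no change)
  FIRST[S]={a,b,c}  FIRST[A]={b,c}  FIRST[B]={c}  FIRST[C]={b,c}

FIRST(A) = ["b", "c"]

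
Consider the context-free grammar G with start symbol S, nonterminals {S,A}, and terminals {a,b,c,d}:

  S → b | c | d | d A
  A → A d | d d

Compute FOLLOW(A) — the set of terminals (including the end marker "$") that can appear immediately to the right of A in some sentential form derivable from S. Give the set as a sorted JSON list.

FIRST sets, iterate to fixpoint:
[1]
  A via A→d d: +{d}
  S via S→b: +{b}
  S via S→c: +{c}
  S via S→d: +{d}
  FIRST[S]={b,c,d}  FIRST[A]={d}
[2] (no change)
  FIRST[S]={b,c,d}  FIRST[A]={d}

FOLLOW iteration:
initialize: $ ∈ FOLLOW(S)
iter 1:
  A→A d: FOLLOW(A) ⊇ FIRST(d) = {d}; new: +{d}
  S→d A: FOLLOW(A) ⊇ FOLLOW(S) ⊇ {$}; new: +{$}
  S: {$}  A: {$,d}
iter 2: (no change)
  S: {$}  A: {$,d}

FOLLOW(A) = ["$", "d"]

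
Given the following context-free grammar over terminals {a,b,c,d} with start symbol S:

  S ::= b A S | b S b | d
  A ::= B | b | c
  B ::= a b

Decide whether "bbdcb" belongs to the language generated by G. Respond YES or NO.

CNF form of G:
  S -> T1 X2 | T1 X3 | d
  A -> T0 T1 | b | c
  B -> T0 T1
  T0 -> a
  T1 -> b
  X2 -> A S
  X3 -> S T1

CYK table (by increasing span):
  [0..0]={A,T1}  "b"  orig:{A}
  [1..1]={A,T1}  "b"  orig:{A}
  [2..2]={S}  "d"
  [3..3]={A}  "c"
  [4..4]={A,T1}  "b"  orig:{A}
  [0..1]=∅  "bb"
  [1..2]={X2}  "bd"  orig:{}
  [2..3]=∅  "dc"
  [3..4]=∅  "cb"
  [0..2]={S}  "bbd"
  [1..3]=∅  "bdc"
  [2..4]=∅  "dcb"
  [0..3]=∅  "bbdc"
  [1..4]=∅  "bdcb"
  [0..4]=∅  "bbdcb"

S ∉ T[0,4] ⇒ NO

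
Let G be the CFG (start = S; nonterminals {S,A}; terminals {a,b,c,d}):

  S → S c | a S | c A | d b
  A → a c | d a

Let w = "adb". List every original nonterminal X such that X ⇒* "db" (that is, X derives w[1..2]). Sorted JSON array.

CNF form of G:
  S -> S T1 | T0 S | T1 A | T2 T3
  A -> T0 T1 | T2 T0
  T0 -> a
  T1 -> c
  T2 -> d
  T3 -> b

CYK fill — only the sub-triangle for w[1..2]:
  T[1,1] 'd' = {T2}  orig:{}
  T[2,2] 'b' = {T3}  orig:{}
  T[1,2] 'db' = {S}

Original NTs in T[1,2] deriving "db": ["S"]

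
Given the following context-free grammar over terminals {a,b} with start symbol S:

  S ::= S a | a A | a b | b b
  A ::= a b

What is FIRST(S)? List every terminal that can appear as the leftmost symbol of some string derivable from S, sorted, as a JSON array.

Compute FIRST by fixpoint:
round 1:
  A via A→a b: +{a}
  S via S→a A: +{a}
  S via S→b b: +{b}
  S: {a,b}  A: {a}
round 2: done
  S: {a,b}  A: {a}

FIRST(S) = ["a", "b"]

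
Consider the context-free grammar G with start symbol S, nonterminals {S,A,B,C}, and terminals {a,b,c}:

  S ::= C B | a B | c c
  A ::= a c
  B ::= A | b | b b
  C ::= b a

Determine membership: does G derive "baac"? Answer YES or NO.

Convert to CNF:
  S -> C B | T0 B | T1 T1
  A -> T0 T1
  B -> T0 T1 | T2 T2 | b
  C -> T2 T0
  T0 -> a
  T1 -> c
  T2 -> b

CYK fill:
  [0..0]={B,T2}  "b"  orig:{B}
  [1..1]={T0}  "a"  orig:{}
  [2..2]={T0}  "a"  orig:{}
  [3..3]={T1}  "c"  orig:{}
  [0..1]={C}  "ba"
  [1..2]=∅  "aa"
  [2..3]={A,B}  "ac"
  [0..2]=∅  "baa"
  [1..3]={S}  "aac"
  [0..3]={S}  "baac"

S ∈ T[0,3] ⇒ YES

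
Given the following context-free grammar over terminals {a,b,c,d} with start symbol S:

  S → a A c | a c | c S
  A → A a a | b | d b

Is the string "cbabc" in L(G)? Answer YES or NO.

Convert to CNF:
  S -> T0 T3 | T0 X5 | T3 S
  A -> A X4 | T1 T2 | b
  T0 -> a
  T1 -> d
  T2 -> b
  T3 -> c
  X4 -> T0 T0
  X5 -> A T3

CYK table (by increasing span):
  cell(0,0) c: {T3}  orig:{}
  cell(1,1) b: {A,T2}  orig:{A}
  cell(2,2) a: {T0}  orig:{}
  cell(3,3) b: {A,T2}  orig:{A}
  cell(4,4) c: {T3}  orig:{}
  cell(0,1) cb: ∅
  cell(1,2) ba: ∅
  cell(2,3) ab: ∅
  cell(3,4) bc: {X5}  orig:{}
  cell(0,2) cba: ∅
  cell(1,3) bab: ∅
  cell(2,4) abc: {S}
  cell(0,3) cbab: ∅
  cell(1,4) babc: ∅
  cell(0,4) cbabc: ∅

S ∉ T[0,4] ⇒ NO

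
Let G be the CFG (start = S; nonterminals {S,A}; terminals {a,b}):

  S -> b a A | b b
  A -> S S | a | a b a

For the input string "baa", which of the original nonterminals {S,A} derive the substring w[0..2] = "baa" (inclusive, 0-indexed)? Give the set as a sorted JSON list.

Convert to CNF:
  S -> T1 T1 | T1 X3
  A -> S S | T0 X2 | a
  T0 -> a
  T1 -> b
  X2 -> T1 T0
  X3 -> T0 A

Fill CYK table bottom-up — only the sub-triangle for w[0..2]:
  [0..0]={T1}  "b"  orig:{}
  [1..1]={A,T0}  "a"  orig:{A}
  [2..2]={A,T0}  "a"  orig:{A}
  [0..1]={X2}  "ba"  orig:{}
  [1..2]={X3}  "aa"  orig:{}
  [0..2]={S}  "baa"

Original NTs in T[0,2] deriving "baa": ["S"]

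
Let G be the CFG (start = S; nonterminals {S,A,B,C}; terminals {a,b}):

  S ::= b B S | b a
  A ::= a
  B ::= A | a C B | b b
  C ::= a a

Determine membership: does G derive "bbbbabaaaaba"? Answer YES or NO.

CNF form of G:
  S -> T1 T0 | T1 X3
  A -> a
  B -> T0 X2 | T1 T1 | a
  C -> T0 T0
  T0 -> a
  T1 -> b
  X2 -> C B
  X3 -> B S

Fill CYK table bottom-up:
  cell(0,0) b: {T1}  orig:{}
  cell(1,1) b: {T1}  orig:{}
  cell(2,2) b: {T1}  orig:{}
  cell(3,3) b: {T1}  orig:{}
  cell(4,4) a: {A,B,T0}  orig:{A,B}
  cell(5,5) b: {T1}  orig:{}
  cell(6,6) a: {A,B,T0}  orig:{A,B}
  cell(7,7) a: {A,B,T0}  orig:{A,B}
  cell(8,8) a: {A,B,T0}  orig:{A,B}
  cell(9,9) a: {A,B,T0}  orig:{A,B}
  cell(10,10) b: {T1}  orig:{}
  cell(11,11) a: {A,B,T0}  orig:{A,B}
  cell(0,1) bb: {B}
  cell(1,2) bb: {B}
  cell(2,3) bb: {B}
  cell(3,4) ba: {S}
  cell(4,5) ab: ∅
  cell(5,6) ba: {S}
  cell(6,7) aa: {C}
  cell(7,8) aa: {C}
  cell(8,9) aa: {C}
  cell(9,10) ab: ∅
  cell(10,11) ba: {S}
  cell(0,2) bbb: ∅
  cell(1,3) bbb: ∅
  cell(2,4) bba: ∅
  cell(3,5) bab: ∅
  cell(4,6) aba: {X3}  orig:{}
  cell(5,7) baa: ∅
  cell(6,8) aaa: {X2}  orig:{}
  cell(7,9) aaa: {X2}  orig:{}
  cell(8,10) aab: ∅
  cell(9,11) aba: {X3}  orig:{}
  cell(0,3) bbbb: ∅
  cell(1,4) bbba: {X3}  orig:{}
  cell(2,5) bbab: ∅
  cell(3,6) baba: {S}
  cell(4,7) abaa: ∅
  cell(5,8) baaa: ∅
  cell(6,9) aaaa: {B}
  cell(7,10) aaab: ∅
  cell(8,11) aaba: ∅
  cell(0,4) bbbba: {S}
  cell(1,5) bbbab: ∅
  cell(2,6) bbaba: ∅
  cell(3,7) babaa: ∅
  cell(4,8) abaaa: ∅
  cell(5,9) baaaa: ∅
  cell(6,10) aaaab: ∅
  cell(7,11) aaaba: ∅
  cell(0,5) bbbbab: ∅
  cell(1,6) bbbaba: {X3}  orig:{}
  cell(2,7) bbabaa: ∅
  cell(3,8) babaaa: ∅
  cell(4,9) abaaaa: ∅
  cell(5,10) baaaab: ∅
  cell(6,11) aaaaba: {X3}  orig:{}
  cell(0,6) bbbbaba: {S}
  cell(1,7) bbbabaa: ∅
  cell(2,8) bbabaaa: ∅
  cell(3,9) babaaaa: ∅
  cell(4,10) abaaaab: ∅
  cell(5,11) baaaaba: {S}
  cell(0,7) bbbbabaa: ∅
  cell(1,8) bbbabaaa: ∅
  cell(2,9) bbabaaaa: ∅
  cell(3,10) babaaaab: ∅
  cell(4,11) abaaaaba: {X3}  orig:{}
  cell(0,8) bbbbabaaa: ∅
  cell(1,9) bbbabaaaa: ∅
  cell(2,10) bbabaaaab: ∅
  cell(3,11) babaaaaba: {S}
  cell(0,9) bbbbabaaaa: ∅
  cell(1,10) bbbabaaaab: ∅
  cell(2,11) bbabaaaaba: ∅
  cell(0,10) bbbbabaaaab: ∅
  cell(1,11) bbbabaaaaba: {X3}  orig:{}
  cell(0,11) bbbbabaaaaba: {S}

S ∈ T[0,11] ⇒ YES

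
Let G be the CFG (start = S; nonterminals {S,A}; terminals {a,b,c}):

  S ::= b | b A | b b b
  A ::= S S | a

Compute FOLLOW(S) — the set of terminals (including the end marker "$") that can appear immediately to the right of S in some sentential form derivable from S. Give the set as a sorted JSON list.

FIRST iteration:
round 1:
  A via A→a: +{a}
  S via S→b: +{b}
  FIRST[S]={b}  FIRST[A]={a}
round 2:
  A via A→S S: +{b}
  FIRST[S]={b}  FIRST[A]={a,b}
round 3: (stable)
  FIRST[S]={b}  FIRST[A]={a,b}

FOLLOW sets:
FOLLOW(S) := {$}
pass 1:
  A→S S: FOLLOW(S) ⊇ FIRST(S) = {b}; new: +{b}
  S→b A: FOLLOW(A) ⊇ FOLLOW(S) ⊇ {$,b}; new: +{$,b}
  FOLLOW[S]={$,b}  FOLLOW[A]={$,b}
pass 2: done
  FOLLOW[S]={$,b}  FOLLOW[A]={$,b}

FOLLOW(S) = ["$", "b"]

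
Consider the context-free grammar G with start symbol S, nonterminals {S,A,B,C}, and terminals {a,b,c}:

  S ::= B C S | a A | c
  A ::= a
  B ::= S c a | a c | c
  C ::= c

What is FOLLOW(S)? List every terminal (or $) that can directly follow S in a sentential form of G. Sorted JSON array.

FIRST iteration:
iter 1:
  A via A→a: +{a}
  B via B→a c: +{a}
  B via B→c: +{c}
  C via C→c: +{c}
  S via S→B C S: +{a,c}
  FIRST[S]={a,c}  FIRST[A]={a}  FIRST[B]={a,c}  FIRST[C]={c}
iter 2: (stable)
  FIRST[S]={a,c}  FIRST[A]={a}  FIRST[B]={a,c}  FIRST[C]={c}

FOLLOW iteration:
FOLLOW(S) := {$}
pass 1:
  B→S c a: FOLLOW(S) ⊇ FIRST(c) = {c}; new: +{c}
  S→B C S: FOLLOW(B) ⊇ FIRST(C) = {c}; new: +{c}
  S→B C S: FOLLOW(C) ⊇ FIRST(S) = {a,c}; new: +{a,c}
  S→a A: FOLLOW(A) ⊇ FOLLOW(S) ⊇ {$,c}; new: +{$,c}
  FOLLOW[S]={$,c}  FOLLOW[A]={$,c}  FOLLOW[B]={c}  FOLLOW[C]={a,c}
pass 2: — fixpoint
  FOLLOW[S]={$,c}  FOLLOW[A]={$,c}  FOLLOW[B]={c}  FOLLOW[C]={a,c}

FOLLOW(S) = ["$", "c"]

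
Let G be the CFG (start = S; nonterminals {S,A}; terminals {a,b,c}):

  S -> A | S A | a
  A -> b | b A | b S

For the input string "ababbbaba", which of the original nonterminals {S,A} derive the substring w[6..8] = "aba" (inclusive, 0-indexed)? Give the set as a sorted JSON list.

Convert to CNF:
  S -> S A | T0 A | T0 S | a | b
  A -> T0 A | T0 S | b
  T0 -> b

CYK table (by increasing span) — only the sub-triangle for w[6..8]:
  [6..6]={S}  "a"
  [7..7]={A,S,T0}  "b"  orig:{A,S}
  [8..8]={S}  "a"
  [6..7]={S}  "ab"
  [7..8]={A,S}  "ba"
  [6..8]={S}  "aba"

Original NTs in T[6,8] deriving "aba": ["S"]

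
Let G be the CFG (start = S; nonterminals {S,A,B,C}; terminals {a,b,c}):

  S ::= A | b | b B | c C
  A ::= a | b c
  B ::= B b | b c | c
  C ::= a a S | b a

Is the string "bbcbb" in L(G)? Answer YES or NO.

Convert to CNF:
  S -> T0 B | T0 T1 | T1 C | a | b
  A -> T0 T1 | a
  B -> B T0 | T0 T1 | c
  C -> T0 T2 | T2 X3
  T0 -> b
  T1 -> c
  T2 -> a
  X3 -> T2 S

Fill CYK table bottom-up:
  cell(0,0) b: {S,T0}  orig:{S}
  cell(1,1) b: {S,T0}  orig:{S}
  cell(2,2) c: {B,T1}  orig:{B}
  cell(3,3) b: {S,T0}  orig:{S}
  cell(4,4) b: {S,T0}  orig:{S}
  cell(0,1) bb: ∅
  cell(1,2) bc: {A,B,S}
  cell(2,3) cb: {B}
  cell(3,4) bb: ∅
  cell(0,2) bbc: {S}
  cell(1,3) bcb: {B,S}
  cell(2,4) cbb: {B}
  cell(0,3) bbcb: {S}
  cell(1,4) bcbb: {B,S}
  cell(0,4) bbcbb: {S}

S ∈ T[0,4] ⇒ YES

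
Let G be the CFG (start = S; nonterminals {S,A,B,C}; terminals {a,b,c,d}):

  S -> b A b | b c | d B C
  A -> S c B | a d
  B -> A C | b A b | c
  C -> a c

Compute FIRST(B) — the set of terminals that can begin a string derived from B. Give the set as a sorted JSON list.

Compute FIRST by fixpoint:
round 1:
  A via A→a d: +{a}
  B via B→A C: +{a}
  B via B→b A b: +{b}
  B via B→c: +{c}
  C via C→a c: +{a}
  S via S→b A b: +{b}
  S via S→d B C: +{d}
  FIRST(S)={b,d}  FIRST(A)={a}  FIRST(B)={a,b,c}  FIRST(C)={a}
round 2:
  A via A→S c B: +{b,d}
  B via B→A C: +{d}
  FIRST(S)={b,d}  FIRST(A)={a,b,d}  FIRST(B)={a,b,c,d}  FIRST(C)={a}
round 3: (no change)
  FIRST(S)={b,d}  FIRST(A)={a,b,d}  FIRST(B)={a,b,c,d}  FIRST(C)={a}

FIRST(B) = ["a", "b", "c", "d"]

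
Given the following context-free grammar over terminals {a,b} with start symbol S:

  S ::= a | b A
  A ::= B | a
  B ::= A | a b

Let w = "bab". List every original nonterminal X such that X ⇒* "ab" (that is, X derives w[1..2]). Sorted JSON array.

CNF form of G:
  S -> T1 A | a
  A -> T0 T1 | a
  B -> T0 T1 | a
  T0 -> a
  T1 -> b

Fill CYK table bottom-up — only the sub-triangle for w[1..2]:
  cell(1,1) a: {A,B,S,T0}  orig:{A,B,S}
  cell(2,2) b: {T1}  orig:{}
  cell(1,2) ab: {A,B}

Original NTs in T[1,2] deriving "ab": ["A", "B"]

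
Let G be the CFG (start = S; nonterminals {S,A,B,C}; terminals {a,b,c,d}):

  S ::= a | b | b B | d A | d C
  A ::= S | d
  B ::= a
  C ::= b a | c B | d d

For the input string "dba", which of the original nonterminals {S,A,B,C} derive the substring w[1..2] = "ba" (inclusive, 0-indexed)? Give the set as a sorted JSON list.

CNF form of G:
  S -> T0 B | T1 A | T1 C | a | b
  A -> T0 B | T1 A | T1 C | a | b | d
  B -> a
  C -> T0 T2 | T1 T1 | T3 B
  T0 -> b
  T1 -> d
  T2 -> a
  T3 -> c

CYK table (by increasing span) — only the sub-triangle for w[1..2]:
  [1..1]={A,S,T0}  "b"  orig:{A,S}
  [2..2]={A,B,S,T2}  "a"  orig:{A,B,S}
  [1..2]={A,C,S}  "ba"

Original NTs in T[1,2] deriving "ba": ["A", "C", "S"]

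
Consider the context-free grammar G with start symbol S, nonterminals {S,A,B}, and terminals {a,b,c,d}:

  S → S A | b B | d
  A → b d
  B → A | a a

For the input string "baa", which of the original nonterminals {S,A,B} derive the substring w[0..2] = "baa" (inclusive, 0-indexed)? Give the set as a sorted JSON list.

CNF form of G:
  S -> S A | T0 B | d
  A -> T0 T1
  B -> T0 T1 | T2 T2
  T0 -> b
  T1 -> d
  T2 -> a

CYK fill, restricted to cells inside w[0..2]:
  [0..0]={T0}  "b"  orig:{}
  [1..1]={T2}  "a"  orig:{}
  [2..2]={T2}  "a"  orig:{}
  [0..1]=∅  "ba"
  [1..2]={B}  "aa"
  [0..2]={S}  "baa"

Original NTs in T[0,2] deriving "baa": ["S"]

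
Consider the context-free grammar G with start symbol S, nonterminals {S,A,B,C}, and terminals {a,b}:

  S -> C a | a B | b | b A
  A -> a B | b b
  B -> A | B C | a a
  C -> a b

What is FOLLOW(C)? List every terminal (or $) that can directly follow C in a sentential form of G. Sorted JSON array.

Compute FIRST by fixpoint:
round 1:
  A via A→a B: +{a}
  A via A→b b: +{b}
  B via B→A: +{a,b}
  C via C→a b: +{a}
  S via S→C a: +{a}
  S via S→b: +{b}
  S: {a,b}  A: {a,b}  B: {a,b}  C: {a}
round 2: done
  S: {a,b}  A: {a,b}  B: {a,b}  C: {a}

Compute FOLLOW by fixpoint:
FOLLOW(S) := {$}
round 1:
  B→B C: FOLLOW(B) ⊇ FIRST(C) = {a}; new: +{a}
  B→B C: FOLLOW(C) ⊇ FOLLOW(B) ⊇ {a}; new: +{a}
  S→a B: FOLLOW(B) ⊇ FOLLOW(S) ⊇ {$}; new: +{$}
  S→b A: FOLLOW(A) ⊇ FOLLOW(S) ⊇ {$}; new: +{$}
  S: {$}  A: {$}  B: {$,a}  C: {a}
round 2:
  B→A: FOLLOW(A) ⊇ FOLLOW(B) ⊇ {$,a}; new: +{a}
  B→B C: FOLLOW(C) ⊇ FOLLOW(B) ⊇ {$,a}; new: +{$}
  S: {$}  A: {$,a}  B: {$,a}  C: {$,a}
round 3: done
  S: {$}  A: {$,a}  B: {$,a}  C: {$,a}

FOLLOW(C) = ["$", "a"]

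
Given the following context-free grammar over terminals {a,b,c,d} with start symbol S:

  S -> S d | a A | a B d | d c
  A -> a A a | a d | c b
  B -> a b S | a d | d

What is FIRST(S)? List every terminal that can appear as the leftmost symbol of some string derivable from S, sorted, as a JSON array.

FIRST iteration:
round 1:
  A via A→a A a: +{a}
  A via A→c b: +{c}
  B via B→a b S: +{a}
  B via B→d: +{d}
  S via S→a A: +{a}
  S via S→d c: +{d}
  FIRST(S)={a,d}  FIRST(A)={a,c}  FIRST(B)={a,d}
round 2: done
  FIRST(S)={a,d}  FIRST(A)={a,c}  FIRST(B)={a,d}

FIRST(S) = ["a", "d"]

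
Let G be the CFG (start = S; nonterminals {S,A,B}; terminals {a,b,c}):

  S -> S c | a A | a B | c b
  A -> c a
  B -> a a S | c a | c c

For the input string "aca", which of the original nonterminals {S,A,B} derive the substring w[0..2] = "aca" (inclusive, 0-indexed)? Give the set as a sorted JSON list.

Convert to CNF:
  S -> S T0 | T0 T2 | T1 A | T1 B
  A -> T0 T1
  B -> T0 T0 | T0 T1 | T1 X3
  T0 -> c
  T1 -> a
  T2 -> b
  X3 -> T1 S

Fill CYK table bottom-up (cells [i..j] with 0 ≤ i ≤ j ≤ 2 only):
  [0..0]={T1}  "a"  orig:{}
  [1..1]={T0}  "c"  orig:{}
  [2..2]={T1}  "a"  orig:{}
  [0..1]=∅  "ac"
  [1..2]={A,B}  "ca"
  [0..2]={S}  "aca"

Original NTs in T[0,2] deriving "aca": ["S"]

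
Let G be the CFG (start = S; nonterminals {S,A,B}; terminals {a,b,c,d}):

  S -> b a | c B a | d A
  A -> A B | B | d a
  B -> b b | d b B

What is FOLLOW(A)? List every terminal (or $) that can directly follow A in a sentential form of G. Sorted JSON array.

Compute FIRST by fixpoint:
round 1:
  A via A→d a: +{d}
  B via B→b b: +{b}
  B via B→d b B: +{d}
  S via S→b a: +{b}
  S via S→c B a: +{c}
  S via S→d A: +{d}
  FIRST[S]={b,c,d}  FIRST[A]={d}  FIRST[B]={b,d}
round 2:
  A via A→B: +{b}
  FIRST[S]={b,c,d}  FIRST[A]={b,d}  FIRST[B]={b,d}
round 3: done
  FIRST[S]={b,c,d}  FIRST[A]={b,d}  FIRST[B]={b,d}

Compute FOLLOW by fixpoint:
FOLLOW(S) := {$}
[1]
  A→A B: FOLLOW(A) ⊇ FIRST(B) = {b,d}; new: +{b,d}
  A→A B: FOLLOW(B) ⊇ FOLLOW(A) ⊇ {b,d}; new: +{b,d}
  S→c B a: FOLLOW(B) ⊇ FIRST(a) = {a}; new: +{a}
  S→d A: FOLLOW(A) ⊇ FOLLOW(S) ⊇ {$}; new: +{$}
  FOLLOW(S)={$}  FOLLOW(A)={$,b,d}  FOLLOW(B)={a,b,d}
[2]
  A→A B: FOLLOW(B) ⊇ FOLLOW(A) ⊇ {$,b,d}; new: +{$}
  FOLLOW(S)={$}  FOLLOW(A)={$,b,d}  FOLLOW(B)={$,a,b,d}
[3] (stable)
  FOLLOW(S)={$}  FOLLOW(A)={$,b,d}  FOLLOW(B)={$,a,b,d}

FOLLOW(A) = ["$", "b", "d"]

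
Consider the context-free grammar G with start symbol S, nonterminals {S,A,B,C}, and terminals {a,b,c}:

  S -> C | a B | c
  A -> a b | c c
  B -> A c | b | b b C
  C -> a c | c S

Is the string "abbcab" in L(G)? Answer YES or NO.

CNF form of G:
  S -> T0 B | T0 T2 | T2 S | c
  A -> T0 T1 | T2 T2
  B -> A T2 | T1 X3 | b
  C -> T0 T2 | T2 S
  T0 -> a
  T1 -> b
  T2 -> c
  X3 -> T1 C

CYK fill:
  T[0,0] 'a' = {T0}  orig:{}
  T[1,1] 'b' = {B,T1}  orig:{B}
  T[2,2] 'b' = {B,T1}  orig:{B}
  T[3,3] 'c' = {S,T2}  orig:{S}
  T[4,4] 'a' = {T0}  orig:{}
  T[5,5] 'b' = {B,T1}  orig:{B}
  T[0,1] 'ab' = {A,S}
  T[1,2] 'bb' = ∅
  T[2,3] 'bc' = ∅
  T[3,4] 'ca' = ∅
  T[4,5] 'ab' = {A,S}
  T[0,2] 'abb' = ∅
  T[1,3] 'bbc' = ∅
  T[2,4] 'bca' = ∅
  T[3,5] 'cab' = {C,S}
  T[0,3] 'abbc' = ∅
  T[1,4] 'bbca' = ∅
  T[2,5] 'bcab' = {X3}  orig:{}
  T[0,4] 'abbca' = ∅
  T[1,5] 'bbcab' = {B}
  T[0,5] 'abbcab' = {S}

S ∈ T[0,5] ⇒ YES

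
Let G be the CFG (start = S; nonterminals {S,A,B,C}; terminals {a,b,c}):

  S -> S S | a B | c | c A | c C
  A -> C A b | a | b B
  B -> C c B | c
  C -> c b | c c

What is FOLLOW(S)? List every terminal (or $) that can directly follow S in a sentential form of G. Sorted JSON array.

Compute FIRST by fixpoint:
iter 1:
  A via A→a: +{a}
  A via A→b B: +{b}
  B via B→c: +{c}
  C via C→c b: +{c}
  S via S→a B: +{a}
  S via S→c: +{c}
  FIRST(S)={a,c}  FIRST(A)={a,b}  FIRST(B)={c}  FIRST(C)={c}
iter 2:
  A via A→C A b: +{c}
  FIRST(S)={a,c}  FIRST(A)={a,b,c}  FIRST(B)={c}  FIRST(C)={c}
iter 3: done
  FIRST(S)={a,c}  FIRST(A)={a,b,c}  FIRST(B)={c}  FIRST(C)={c}

Compute FOLLOW by fixpoint:
initialize: $ ∈ FOLLOW(S)
iter 1:
  A→C A b: FOLLOW(C) ⊇ FIRST(A) = {a,b,c}; new: +{a,b,c}
  A→C A b: FOLLOW(A) ⊇ FIRST(b) = {b}; new: +{b}
  A→b B: FOLLOW(B) ⊇ FOLLOW(A) ⊇ {b}; new: +{b}
  S→S S: FOLLOW(S) ⊇ FIRST(S) = {a,c}; new: +{a,c}
  S→a B: FOLLOW(B) ⊇ FOLLOW(S) ⊇ {$,a,c}; new: +{$,a,c}
  S→c A: FOLLOW(A) ⊇ FOLLOW(S) ⊇ {$,a,c}; new: +{$,a,c}
  S→c C: FOLLOW(C) ⊇ FOLLOW(S) ⊇ {$,a,c}; new: +{$}
  FOLLOW[S]={$,a,c}  FOLLOW[A]={$,a,b,c}  FOLLOW[B]={$,a,b,c}  FOLLOW[C]={$,a,b,c}
iter 2: done
  FOLLOW[S]={$,a,c}  FOLLOW[A]={$,a,b,c}  FOLLOW[B]={$,a,b,c}  FOLLOW[C]={$,a,b,c}

FOLLOW(S) = ["$", "a", "c"]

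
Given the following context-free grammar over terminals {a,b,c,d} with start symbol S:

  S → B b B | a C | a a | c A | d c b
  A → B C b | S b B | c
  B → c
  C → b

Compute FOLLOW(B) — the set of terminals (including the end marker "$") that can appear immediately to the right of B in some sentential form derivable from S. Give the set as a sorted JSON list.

FIRST iteration:
[1]
  A via A→c: +{c}
  B via B→c: +{c}
  C via C→b: +{b}
  S via S→B b B: +{c}
  S via S→a C: +{a}
  S via S→d c b: +{d}
  S: {a,c,d}  A: {c}  B: {c}  C: {b}
[2]
  A via A→S b B: +{a,d}
  S: {a,c,d}  A: {a,c,d}  B: {c}  C: {b}
[3] (stable)
  S: {a,c,d}  A: {a,c,d}  B: {c}  C: {b}

FOLLOW iteration:
FOLLOW(S) := {$}
iter 1:
  A→B C b: FOLLOW(B) ⊇ FIRST(C) = {b}; new: +{b}
  A→B C b: FOLLOW(C) ⊇ FIRST(b) = {b}; new: +{b}
  A→S b B: FOLLOW(S) ⊇ FIRST(b) = {b}; new: +{b}
  S→B b B: FOLLOW(B) ⊇ FOLLOW(S) ⊇ {$,b}; new: +{$}
  S→a C: FOLLOW(C) ⊇ FOLLOW(S) ⊇ {$,b}; new: +{$}
  S→c A: FOLLOW(A) ⊇ FOLLOW(S) ⊇ {$,b}; new: +{$,b}
  S: {$,b}  A: {$,b}  B: {$,b}  C: {$,b}
iter 2: (stable)
  S: {$,b}  A: {$,b}  B: {$,b}  C: {$,b}

FOLLOW(B) = ["$", "b"]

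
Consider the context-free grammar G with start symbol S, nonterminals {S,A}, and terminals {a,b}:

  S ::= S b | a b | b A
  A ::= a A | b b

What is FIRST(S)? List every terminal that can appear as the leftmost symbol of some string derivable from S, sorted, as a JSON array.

Compute FIRST by fixpoint:
[1]
  A via A→a A: +{a}
  A via A→b b: +{b}
  S via S→a b: +{a}
  S via S→b A: +{b}
  FIRST(S)={a,b}  FIRST(A)={a,b}
[2] (no change)
  FIRST(S)={a,b}  FIRST(A)={a,b}

FIRST(S) = ["a", "b"]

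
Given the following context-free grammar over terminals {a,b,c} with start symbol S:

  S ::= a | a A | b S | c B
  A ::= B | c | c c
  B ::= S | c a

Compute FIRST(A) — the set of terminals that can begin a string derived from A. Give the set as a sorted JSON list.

FIRST iteration:
[1]
  A via A→c: +{c}
  B via B→c a: +{c}
  S via S→a: +{a}
  S via S→b S: +{b}
  S via S→c B: +{c}
  FIRST[S]={a,b,c}  FIRST[A]={c}  FIRST[B]={c}
[2]
  B via B→S: +{a,b}
  FIRST[S]={a,b,c}  FIRST[A]={c}  FIRST[B]={a,b,c}
[3]
  A via A→B: +{a,b}
  FIRST[S]={a,b,c}  FIRST[A]={a,b,c}  FIRST[B]={a,b,c}
[4] done
  FIRST[S]={a,b,c}  FIRST[A]={a,b,c}  FIRST[B]={a,b,c}

FIRST(A) = ["a", "b", "c"]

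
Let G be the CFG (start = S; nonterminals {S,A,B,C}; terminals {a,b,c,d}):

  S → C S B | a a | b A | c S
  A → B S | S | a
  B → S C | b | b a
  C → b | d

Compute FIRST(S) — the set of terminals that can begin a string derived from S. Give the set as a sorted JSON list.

FIRST sets, iterate to fixpoint:
iter 1:
  A via A→a: +{a}
  B via B→b: +{b}
  C via C→b: +{b}
  C via C→d: +{d}
  S via S→C S B: +{b,d}
  S via S→a a: +{a}
  S via S→c S: +{c}
  S: {a,b,c,d}  A: {a}  B: {b}  C: {b,d}
iter 2:
  A via A→B S: +{b}
  A via A→S: +{c,d}
  B via B→S C: +{a,c,d}
  S: {a,b,c,d}  A: {a,b,c,d}  B: {a,b,c,d}  C: {b,d}
iter 3: (no change)
  S: {a,b,c,d}  A: {a,b,c,d}  B: {a,b,c,d}  C: {b,d}

FIRST(S) = ["a", "b", "c", "d"]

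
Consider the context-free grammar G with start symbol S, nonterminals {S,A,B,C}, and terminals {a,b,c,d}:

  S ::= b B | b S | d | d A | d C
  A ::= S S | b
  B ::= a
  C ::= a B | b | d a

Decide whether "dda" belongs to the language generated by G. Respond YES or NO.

Convert to CNF:
  S -> T1 A | T1 C | T2 B | T2 S | d
  A -> S S | b
  B -> a
  C -> T0 B | T1 T0 | b
  T0 -> a
  T1 -> d
  T2 -> b

Fill CYK table bottom-up:
  T[0,0] 'd' = {S,T1}  orig:{S}
  T[1,1] 'd' = {S,T1}  orig:{S}
  T[2,2] 'a' = {B,T0}  orig:{B}
  T[0,1] 'dd' = {A}
  T[1,2] 'da' = {C}
  T[0,2] 'dda' = {S}

S ∈ T[0,2] ⇒ YES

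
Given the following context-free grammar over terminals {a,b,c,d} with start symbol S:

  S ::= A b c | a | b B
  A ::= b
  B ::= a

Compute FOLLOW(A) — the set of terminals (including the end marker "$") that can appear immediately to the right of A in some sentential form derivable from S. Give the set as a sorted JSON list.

FIRST iteration:
pass 1:
  A via A→b: +{b}
  B via B→a: +{a}
  S via S→A b c: +{b}
  S via S→a: +{a}
  FIRST[S]={a,b}  FIRST[A]={b}  FIRST[B]={a}
pass 2: (no change)
  FIRST[S]={a,b}  FIRST[A]={b}  FIRST[B]={a}

FOLLOW sets:
FOLLOW(S) := {$}
iter 1:
  S→A b c: FOLLOW(A) ⊇ FIRST(b) = {b}; new: +{b}
  S→b B: FOLLOW(B) ⊇ FOLLOW(S) ⊇ {$}; new: +{$}
  FOLLOW(S)={$}  FOLLOW(A)={b}  FOLLOW(B)={$}
iter 2: done
  FOLLOW(S)={$}  FOLLOW(A)={b}  FOLLOW(B)={$}

FOLLOW(A) = ["b"]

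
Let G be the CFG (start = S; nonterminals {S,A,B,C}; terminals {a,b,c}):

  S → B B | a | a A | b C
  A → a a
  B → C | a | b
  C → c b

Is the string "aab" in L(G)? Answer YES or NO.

CNF form of G:
  S -> B B | T0 A | T2 C | a
  A -> T0 T0
  B -> T1 T2 | a | b
  C -> T1 T2
  T0 -> a
  T1 -> c
  T2 -> b

Fill CYK table bottom-up:
  [0..0]={B,S,T0}  "a"  orig:{B,S}
  [1..1]={B,S,T0}  "a"  orig:{B,S}
  [2..2]={B,T2}  "b"  orig:{B}
  [0..1]={A,S}  "aa"
  [1..2]={S}  "ab"
  [0..2]=∅  "aab"

S ∉ T[0,2] ⇒ NO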